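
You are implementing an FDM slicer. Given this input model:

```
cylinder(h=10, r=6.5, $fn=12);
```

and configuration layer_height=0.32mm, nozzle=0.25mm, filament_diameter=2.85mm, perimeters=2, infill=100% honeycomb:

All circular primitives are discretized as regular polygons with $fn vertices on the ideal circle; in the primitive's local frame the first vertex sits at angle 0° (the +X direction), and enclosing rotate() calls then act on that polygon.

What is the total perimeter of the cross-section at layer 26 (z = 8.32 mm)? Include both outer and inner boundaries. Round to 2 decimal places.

At z = 8.32 mm: the r=6.5 cylinder gives a regular 12-gon of circumradius 6.5 (constant along its height) (perimeter = 2·12·6.500·sin(180°/12) = 40.38 mm). Overall, the cross-section is a single solid region. Total boundary length (outer) = 40.38 mm.

40.38 mm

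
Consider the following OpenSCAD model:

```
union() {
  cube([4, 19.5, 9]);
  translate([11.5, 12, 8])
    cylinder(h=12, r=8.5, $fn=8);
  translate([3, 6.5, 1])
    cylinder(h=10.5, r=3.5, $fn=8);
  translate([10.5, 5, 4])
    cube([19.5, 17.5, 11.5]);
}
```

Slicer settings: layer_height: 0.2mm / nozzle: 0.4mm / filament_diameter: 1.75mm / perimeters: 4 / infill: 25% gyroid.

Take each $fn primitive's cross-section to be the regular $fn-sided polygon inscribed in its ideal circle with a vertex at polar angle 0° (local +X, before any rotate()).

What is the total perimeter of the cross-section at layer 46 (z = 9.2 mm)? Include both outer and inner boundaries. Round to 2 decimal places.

94.82 mm

At z = 9.2 mm: the cube is not intersected at this z (z outside [0, 9]); the r=8.5 cylinder at (11.5, 12) gives a regular 8-gon of circumradius 8.5 (constant along its height) (perimeter = 2·8·8.500·sin(180°/8) = 52.04 mm); the r=3.5 cylinder at (3, 6.5) gives a regular 8-gon of circumradius 3.5 (constant along its height) (perimeter = 2·8·3.500·sin(180°/8) = 21.43 mm); the cube at (10.5, 5) (footprint 19.5×17.5) is included at this height (perimeter 74.00 mm); Merging all regions: the regions partially overlap (shared area 118.78 mm²), so the edge portions inside another operand are dropped and the merged outline is re-measured after clipping — boundary = 94.82 mm. Overall, the cross-section is a single solid region. Total boundary length (outer) = 94.82 mm.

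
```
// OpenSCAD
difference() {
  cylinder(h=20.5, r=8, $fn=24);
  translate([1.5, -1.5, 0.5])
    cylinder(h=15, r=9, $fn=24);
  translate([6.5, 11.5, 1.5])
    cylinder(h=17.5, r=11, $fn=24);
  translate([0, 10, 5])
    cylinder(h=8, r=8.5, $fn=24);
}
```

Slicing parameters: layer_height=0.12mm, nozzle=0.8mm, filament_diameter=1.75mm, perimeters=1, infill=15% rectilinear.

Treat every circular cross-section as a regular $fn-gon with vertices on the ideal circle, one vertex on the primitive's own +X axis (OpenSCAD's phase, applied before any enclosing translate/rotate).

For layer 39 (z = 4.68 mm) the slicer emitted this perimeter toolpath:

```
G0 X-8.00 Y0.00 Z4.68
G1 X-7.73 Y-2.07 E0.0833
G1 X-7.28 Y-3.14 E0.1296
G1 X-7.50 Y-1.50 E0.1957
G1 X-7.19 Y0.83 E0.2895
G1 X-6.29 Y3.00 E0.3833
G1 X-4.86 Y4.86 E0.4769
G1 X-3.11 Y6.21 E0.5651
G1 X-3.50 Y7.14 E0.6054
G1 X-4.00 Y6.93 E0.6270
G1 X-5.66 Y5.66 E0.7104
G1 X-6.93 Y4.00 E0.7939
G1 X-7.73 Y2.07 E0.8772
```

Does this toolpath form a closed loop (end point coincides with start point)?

Start point (G0): (-8.00, 0.00). End point (last G1): the path does not return to the start — open.

no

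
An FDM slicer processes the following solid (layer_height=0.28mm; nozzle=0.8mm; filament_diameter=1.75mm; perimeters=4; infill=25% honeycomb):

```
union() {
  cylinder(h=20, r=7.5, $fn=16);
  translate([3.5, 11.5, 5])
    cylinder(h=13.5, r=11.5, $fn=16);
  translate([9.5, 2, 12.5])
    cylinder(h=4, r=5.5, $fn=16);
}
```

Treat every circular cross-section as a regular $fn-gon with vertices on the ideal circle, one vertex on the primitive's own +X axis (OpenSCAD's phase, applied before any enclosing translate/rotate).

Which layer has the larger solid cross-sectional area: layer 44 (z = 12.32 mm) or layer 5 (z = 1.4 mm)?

layer 44 (z = 12.32 mm)

Layer 44 (z = 12.32): the cylinder: section is a regular 16-gon, circumradius r=7.5 (area = (16/2)·7.500²·sin(360°/16) = 172.21 mm²); the r=11.5 cylinder at (3.5, 11.5) gives a regular 16-gon of circumradius 11.5 (constant along its height) (area = (16/2)·11.500²·sin(360°/16) = 404.88 mm²); the cylinder at (9.5, 2) is not intersected at this z (z outside [12.5, 16.5]); Merging all regions: the regions partially overlap — summed areas 577.09 mm² minus the doubly-counted overlap 64.81 mm² gives 512.27 mm² — area = 512.27 mm². So its area = 512.27 mm². Layer 5 (z = 1.4): the r=7.5 cylinder contributes a regular 16-gon of circumradius 7.5 (area = (16/2)·7.500²·sin(360°/16) = 172.21 mm²); the cylinder at (3.5, 11.5) is absent (z outside [5, 18.5]); the cylinder at (9.5, 2) is absent (z outside [12.5, 16.5]); Merging all regions: only the r=7.5 cylinder is present, so the union is just that shape — area = 172.21 mm². So its area = 172.21 mm². Layer 44 is larger (512.27 vs 172.21 mm²).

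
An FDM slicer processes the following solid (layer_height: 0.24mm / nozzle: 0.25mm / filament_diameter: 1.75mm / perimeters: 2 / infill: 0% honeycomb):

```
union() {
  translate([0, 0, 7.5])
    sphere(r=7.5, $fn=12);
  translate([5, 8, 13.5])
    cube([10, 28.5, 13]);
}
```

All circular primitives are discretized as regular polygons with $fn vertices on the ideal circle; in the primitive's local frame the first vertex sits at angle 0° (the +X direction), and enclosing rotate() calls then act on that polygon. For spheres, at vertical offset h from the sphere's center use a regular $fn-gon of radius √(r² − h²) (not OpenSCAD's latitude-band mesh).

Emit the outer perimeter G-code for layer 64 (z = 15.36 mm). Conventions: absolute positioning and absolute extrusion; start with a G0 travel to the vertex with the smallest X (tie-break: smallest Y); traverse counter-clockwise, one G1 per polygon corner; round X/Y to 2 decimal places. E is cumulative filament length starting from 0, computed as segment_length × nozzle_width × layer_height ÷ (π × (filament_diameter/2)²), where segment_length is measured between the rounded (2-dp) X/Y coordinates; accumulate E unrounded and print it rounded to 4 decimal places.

At z = 15.36 mm: the sphere is not intersected at this z (|z−center|=7.860 > r=7.5); the cube at (5, 8) is present — its section is the full 10×28.5 rectangle; Taking the union: only the 10×28.5 cube at (5, 8) is present, so the union is just that shape — 1 connected region. The outline is a single polygon with 4 vertices. Extrusion per mm of travel: 0.25 × 0.24 / (π × 0.875²) = 0.024945. Accumulating E over each segment gives final E = 1.9208.

G0 X5.00 Y8.00 Z15.36
G1 X15.00 Y8.00 E0.2495
G1 X15.00 Y36.50 E0.9604
G1 X5.00 Y36.50 E1.2098
G1 X5.00 Y8.00 E1.9208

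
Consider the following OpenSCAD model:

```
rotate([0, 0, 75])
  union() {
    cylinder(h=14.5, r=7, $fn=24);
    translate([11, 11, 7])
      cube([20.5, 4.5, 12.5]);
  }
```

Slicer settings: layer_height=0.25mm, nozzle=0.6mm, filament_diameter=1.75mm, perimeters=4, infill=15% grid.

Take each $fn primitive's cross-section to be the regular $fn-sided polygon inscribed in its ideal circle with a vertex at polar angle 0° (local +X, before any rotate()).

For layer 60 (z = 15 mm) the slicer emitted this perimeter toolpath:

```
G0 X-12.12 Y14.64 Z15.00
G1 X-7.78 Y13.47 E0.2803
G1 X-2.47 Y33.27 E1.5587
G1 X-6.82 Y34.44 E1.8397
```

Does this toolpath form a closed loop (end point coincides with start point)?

no

Start point (G0): (-12.12, 14.64). End point (last G1): the path does not return to the start — open.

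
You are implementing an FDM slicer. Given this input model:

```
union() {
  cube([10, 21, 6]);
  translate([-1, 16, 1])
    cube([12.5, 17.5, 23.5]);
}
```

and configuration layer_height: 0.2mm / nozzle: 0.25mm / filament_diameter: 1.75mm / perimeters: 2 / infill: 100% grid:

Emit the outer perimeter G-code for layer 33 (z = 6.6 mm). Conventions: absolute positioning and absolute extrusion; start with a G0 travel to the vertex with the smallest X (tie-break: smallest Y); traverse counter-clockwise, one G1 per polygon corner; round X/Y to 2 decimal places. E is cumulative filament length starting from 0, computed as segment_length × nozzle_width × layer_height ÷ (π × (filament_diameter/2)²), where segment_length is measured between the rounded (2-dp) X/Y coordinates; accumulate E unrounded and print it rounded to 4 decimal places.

At z = 6.6 mm: the cube does not reach this height (z outside [0, 6]); the cube at (-1, 16) (footprint 12.5×17.5) is included at this height; Merging all regions: only the 12.5×17.5 cube at (-1, 16) is present, so the union is just that shape — 1 connected region. The outline is a single polygon with 4 vertices. Extrusion per mm of travel: 0.25 × 0.2 / (π × 0.875²) = 0.020788. Accumulating E over each segment gives final E = 1.2473.

G0 X-1.00 Y16.00 Z6.60
G1 X11.50 Y16.00 E0.2598
G1 X11.50 Y33.50 E0.6236
G1 X-1.00 Y33.50 E0.8835
G1 X-1.00 Y16.00 E1.2473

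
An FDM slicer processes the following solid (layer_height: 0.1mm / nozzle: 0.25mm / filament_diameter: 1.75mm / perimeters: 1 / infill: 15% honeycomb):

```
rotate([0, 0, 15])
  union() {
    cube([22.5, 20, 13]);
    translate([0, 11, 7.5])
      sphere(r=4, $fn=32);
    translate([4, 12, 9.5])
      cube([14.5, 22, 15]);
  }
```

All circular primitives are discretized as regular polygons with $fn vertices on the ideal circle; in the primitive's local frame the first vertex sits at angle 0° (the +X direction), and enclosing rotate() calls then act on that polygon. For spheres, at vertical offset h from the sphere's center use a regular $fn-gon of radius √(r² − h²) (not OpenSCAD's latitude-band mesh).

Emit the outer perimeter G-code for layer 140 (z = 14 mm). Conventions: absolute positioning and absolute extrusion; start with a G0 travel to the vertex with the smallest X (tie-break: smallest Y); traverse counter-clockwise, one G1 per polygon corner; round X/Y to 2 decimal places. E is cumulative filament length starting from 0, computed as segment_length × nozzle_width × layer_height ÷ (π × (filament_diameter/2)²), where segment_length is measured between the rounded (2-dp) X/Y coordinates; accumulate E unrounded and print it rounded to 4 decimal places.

G0 X-4.94 Y33.88 Z14.00
G1 X0.76 Y12.63 E0.2287
G1 X14.76 Y16.38 E0.3793
G1 X9.07 Y37.63 E0.6080
G1 X-4.94 Y33.88 E0.7587

At z = 14 mm: the cube is absent (z outside [0, 13]); the sphere at (0, 11) is absent (|z−center|=6.500 > r=4); the cube at (4, 12) (footprint 14.5×22) is included at this height; Taking the union: only the 14.5×22 cube at (4, 12) is present, so the union is just that shape — 1 connected region; (whole slice rotated 15° about Z — lengths, areas and connectivity unchanged). The outline is a single polygon with 4 vertices. Extrusion per mm of travel: 0.25 × 0.1 / (π × 0.875²) = 0.010394. Accumulating E over each segment gives final E = 0.7587.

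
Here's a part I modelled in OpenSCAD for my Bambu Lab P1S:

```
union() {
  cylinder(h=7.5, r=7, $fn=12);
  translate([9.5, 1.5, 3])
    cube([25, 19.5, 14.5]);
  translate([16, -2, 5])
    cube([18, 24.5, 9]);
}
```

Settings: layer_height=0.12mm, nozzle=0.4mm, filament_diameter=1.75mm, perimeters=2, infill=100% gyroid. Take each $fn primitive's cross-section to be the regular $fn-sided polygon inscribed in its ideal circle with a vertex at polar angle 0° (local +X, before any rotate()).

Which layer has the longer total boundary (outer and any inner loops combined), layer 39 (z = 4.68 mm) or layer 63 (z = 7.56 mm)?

layer 39 (z = 4.68 mm)

Layer 39 (z = 4.68): the r=7 cylinder contributes a regular 12-gon of circumradius 7 (perimeter = 2·12·7.000·sin(180°/12) = 43.48 mm); the cube at (9.5, 1.5) (footprint 25×19.5) is included at this height (perimeter 89.00 mm); the cube at (16, -2) is absent (z outside [5, 14]); Taking the union: the 2 present regions are separate (no shared area or edge), so areas and boundary lengths simply add and each stays a separate island — boundary = 132.48 mm. So its perimeter = 132.48 mm. Layer 63 (z = 7.56): the cylinder is absent (z outside [0, 7.5]); the cube at (9.5, 1.5) (footprint 25×19.5) is included at this height (perimeter 89.00 mm); the cube at (16, -2) (footprint 18×24.5) is included at this height (perimeter 85.00 mm); Combining (union): the regions partially overlap (shared area 351.00 mm²), so the edge portions inside another operand are dropped and the merged outline is re-measured after clipping — boundary = 99.00 mm. So its perimeter = 99.00 mm. Layer 39 is larger (132.48 vs 99.00 mm).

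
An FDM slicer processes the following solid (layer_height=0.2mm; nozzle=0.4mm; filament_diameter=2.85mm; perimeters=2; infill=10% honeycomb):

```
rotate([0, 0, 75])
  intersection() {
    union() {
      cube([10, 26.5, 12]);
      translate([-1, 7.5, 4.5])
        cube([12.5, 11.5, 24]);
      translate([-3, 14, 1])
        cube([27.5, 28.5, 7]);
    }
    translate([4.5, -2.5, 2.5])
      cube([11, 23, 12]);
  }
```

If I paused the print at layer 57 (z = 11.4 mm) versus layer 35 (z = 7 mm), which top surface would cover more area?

layer 35 (z = 7 mm)

Layer 57 (z = 11.4): the 10×26.5 cube contributes its full rectangle (area 265.00 mm²); the 12.5×11.5 cube at (-1, 7.5) contributes its full rectangle (area 143.75 mm²); the cube at (-3, 14) is absent (z outside [1, 8]); Taking the union: the regions partially overlap — summed areas 408.75 mm² minus the doubly-counted overlap 115.00 mm² gives 293.75 mm² — area = 293.75 mm²; the cube at (4.5, -2.5) is present — its section is the full 11×23 rectangle (area 253.00 mm²); After intersecting: the 11×23 cube at (4.5, -2.5) partially overlaps the result so far; clipping to the common part keeps 130.00 mm² — area = 130.00 mm²; (rotated 75° about Z; rotation is an isometry so areas/perimeters/island counts are preserved). So its area = 130.00 mm². Layer 35 (z = 7): the cube is present — its section is the full 10×26.5 rectangle (area 265.00 mm²); the cube at (-1, 7.5) (footprint 12.5×11.5) is included at this height (area 143.75 mm²); the cube at (-3, 14) is present — its section is the full 27.5×28.5 rectangle (area 783.75 mm²); Taking the union: the regions partially overlap — summed areas 1192.50 mm² minus the doubly-counted overlap 252.50 mm² gives 940.00 mm² — area = 940.00 mm²; the cube at (4.5, -2.5) is present — its section is the full 11×23 rectangle (area 253.00 mm²); Taking the intersection: the 11×23 cube at (4.5, -2.5) partially overlaps the result so far; clipping to the common part keeps 158.25 mm² — area = 158.25 mm²; (rotated 75° about Z; rotation is an isometry so areas/perimeters/island counts are preserved). So its area = 158.25 mm². Layer 35 is larger (158.25 vs 130.00 mm²).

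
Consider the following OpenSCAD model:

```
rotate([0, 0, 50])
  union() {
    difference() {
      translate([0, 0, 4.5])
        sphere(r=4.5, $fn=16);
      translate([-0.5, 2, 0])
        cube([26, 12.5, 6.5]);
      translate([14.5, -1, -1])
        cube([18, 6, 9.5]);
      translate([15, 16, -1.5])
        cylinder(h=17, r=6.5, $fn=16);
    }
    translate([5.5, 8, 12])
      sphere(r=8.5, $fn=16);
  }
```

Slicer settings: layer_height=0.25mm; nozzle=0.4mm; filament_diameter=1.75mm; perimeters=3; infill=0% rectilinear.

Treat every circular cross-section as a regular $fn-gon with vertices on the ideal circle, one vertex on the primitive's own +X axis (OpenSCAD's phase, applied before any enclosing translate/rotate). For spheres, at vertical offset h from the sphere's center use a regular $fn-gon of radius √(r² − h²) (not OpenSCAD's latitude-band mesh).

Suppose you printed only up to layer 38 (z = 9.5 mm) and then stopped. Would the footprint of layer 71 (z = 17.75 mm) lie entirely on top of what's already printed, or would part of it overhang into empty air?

Compare the two slices. At z = 9.5: the sphere is not intersected at this z (|z−center|=5.000 > r=4.5); the cube at (-0.5, 2) does not reach this height (z outside [0, 6.5]); the cube at (14.5, -1) is absent (z outside [-1, 8.5]); the cylinder at (15, 16): section is a regular 16-gon, circumradius r=6.5 (area = (16/2)·6.500²·sin(360°/16) = 129.35 mm²); Subtracting the remaining from the first: the first operand is absent here, so nothing remains; the r=8.5 sphere at (5.5, 8) slices to a regular 16-gon of circumradius 8.124 (√(r²−h²) with h=2.5 from center) (area = (16/2)·8.124²·sin(360°/16) = 202.06 mm²); Combining (union): only the r=8.5 sphere at (5.5, 8) is present, so the union is just that shape — area = 202.06 mm²; (rotated 50° about Z; rotation is an isometry so areas/perimeters/island counts are preserved). At z = 17.75: the sphere does not reach this height (|z−center|=13.250 > r=4.5); the cube at (-0.5, 2) is not intersected at this z (z outside [0, 6.5]); the cube at (14.5, -1) does not reach this height (z outside [-1, 8.5]); the cylinder at (15, 16) is not intersected at this z (z outside [-1.5, 15.5]); Subtracting the remaining from the first: the first operand is absent here, so nothing remains; the r=8.5 sphere at (5.5, 8) contributes a regular 16-gon of circumradius √(8.5²−5.75²) = 6.260 (area = (16/2)·6.260²·sin(360°/16) = 119.97 mm²); Taking the union: only the r=8.5 sphere at (5.5, 8) is present, so the union is just that shape — area = 119.97 mm²; (rotated 50° about Z; rotation is an isometry so areas/perimeters/island counts are preserved). Checking containment: the cross-section at z = 17.75 is a subset of the cross-section at z = 9.5.

entirely on top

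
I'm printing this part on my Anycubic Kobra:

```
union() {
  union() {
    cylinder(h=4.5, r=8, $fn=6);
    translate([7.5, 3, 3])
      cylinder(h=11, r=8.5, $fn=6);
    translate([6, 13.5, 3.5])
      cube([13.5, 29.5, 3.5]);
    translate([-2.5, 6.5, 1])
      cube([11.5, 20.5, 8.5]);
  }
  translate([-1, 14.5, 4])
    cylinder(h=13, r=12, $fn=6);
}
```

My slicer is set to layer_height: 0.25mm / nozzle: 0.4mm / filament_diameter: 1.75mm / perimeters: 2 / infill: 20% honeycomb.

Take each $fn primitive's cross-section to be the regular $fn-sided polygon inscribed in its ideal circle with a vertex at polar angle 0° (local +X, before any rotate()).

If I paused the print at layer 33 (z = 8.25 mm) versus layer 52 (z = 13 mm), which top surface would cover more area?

layer 33 (z = 8.25 mm)

Layer 33 (z = 8.25): the cylinder does not reach this height (z outside [0, 4.5]); the r=8.5 cylinder at (7.5, 3) contributes a regular 6-gon of circumradius 8.5 (area = (6/2)·8.500²·sin(360°/6) = 187.71 mm²); the cube at (6, 13.5) is absent (z outside [3.5, 7]); the 11.5×20.5 cube at (-2.5, 6.5) contributes its full rectangle (area 235.75 mm²); Taking the union: the regions partially overlap — summed areas 423.46 mm² minus the doubly-counted overlap 26.51 mm² gives 396.96 mm² — area = 396.96 mm²; the r=12 cylinder at (-1, 14.5) gives a regular 6-gon of circumradius 12 (constant along its height) (area = (6/2)·12.000²·sin(360°/6) = 374.12 mm²); Merging all regions: the regions partially overlap — summed areas 771.08 mm² minus the doubly-counted overlap 204.54 mm² gives 566.54 mm² — area = 566.54 mm². So its area = 566.54 mm². Layer 52 (z = 13): the cylinder is absent (z outside [0, 4.5]); the r=8.5 cylinder at (7.5, 3) gives a regular 6-gon of circumradius 8.5 (constant along its height) (area = (6/2)·8.500²·sin(360°/6) = 187.71 mm²); the cube at (6, 13.5) does not reach this height (z outside [3.5, 7]); the cube at (-2.5, 6.5) does not reach this height (z outside [1, 9.5]); Merging all regions: only the r=8.5 cylinder at (7.5, 3) is present, so the union is just that shape — area = 187.71 mm²; the r=12 cylinder at (-1, 14.5) contributes a regular 6-gon of circumradius 12 (area = (6/2)·12.000²·sin(360°/6) = 374.12 mm²); Combining (union): the regions partially overlap — summed areas 561.83 mm² minus the doubly-counted overlap 33.52 mm² gives 528.31 mm² — area = 528.31 mm². So its area = 528.31 mm². Layer 33 is larger (566.54 vs 528.31 mm²).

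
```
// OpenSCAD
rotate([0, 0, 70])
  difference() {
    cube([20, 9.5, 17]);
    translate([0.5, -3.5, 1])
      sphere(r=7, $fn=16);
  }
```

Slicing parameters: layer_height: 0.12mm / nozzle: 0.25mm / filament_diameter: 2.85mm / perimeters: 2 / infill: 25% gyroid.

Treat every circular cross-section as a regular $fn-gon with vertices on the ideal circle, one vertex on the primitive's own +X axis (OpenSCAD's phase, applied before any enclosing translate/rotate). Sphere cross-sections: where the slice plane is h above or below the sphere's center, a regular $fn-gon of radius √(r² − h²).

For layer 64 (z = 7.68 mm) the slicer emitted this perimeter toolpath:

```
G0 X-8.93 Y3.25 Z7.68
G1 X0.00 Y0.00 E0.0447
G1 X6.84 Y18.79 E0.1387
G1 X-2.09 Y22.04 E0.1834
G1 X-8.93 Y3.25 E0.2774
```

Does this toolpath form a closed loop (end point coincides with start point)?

Start point (G0): (-8.93, 3.25). End point (last G1): the path returns to the start — closed.

yes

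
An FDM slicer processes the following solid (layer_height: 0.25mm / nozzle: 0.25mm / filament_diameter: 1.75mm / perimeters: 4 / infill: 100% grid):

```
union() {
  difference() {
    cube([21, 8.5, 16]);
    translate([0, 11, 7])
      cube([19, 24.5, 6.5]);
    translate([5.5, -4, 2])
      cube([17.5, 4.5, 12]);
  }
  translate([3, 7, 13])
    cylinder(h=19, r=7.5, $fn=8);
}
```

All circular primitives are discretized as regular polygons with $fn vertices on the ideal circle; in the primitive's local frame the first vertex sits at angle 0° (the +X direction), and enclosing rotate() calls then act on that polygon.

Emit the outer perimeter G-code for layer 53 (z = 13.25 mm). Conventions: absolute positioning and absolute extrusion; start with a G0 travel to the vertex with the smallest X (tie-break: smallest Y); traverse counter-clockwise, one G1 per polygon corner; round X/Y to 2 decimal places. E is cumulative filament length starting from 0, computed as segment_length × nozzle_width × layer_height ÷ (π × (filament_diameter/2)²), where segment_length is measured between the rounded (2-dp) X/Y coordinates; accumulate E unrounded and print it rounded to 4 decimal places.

At z = 13.25 mm: the cube (footprint 21×8.5) is included at this height; the cube at (0, 11) is present — its section is the full 19×24.5 rectangle; the cube at (5.5, -4) is present — its section is the full 17.5×4.5 rectangle; Subtracting the remaining from the first: starting from the 21×8.5 cube, the 19×24.5 cube at (0, 11) misses the remaining region (no effect); the 17.5×4.5 cube at (5.5, -4) partially overlaps it — only the 7.75 mm² overlap (of its 78.75 mm²) is removed, clipping the outline — 1 connected region; the r=7.5 cylinder at (3, 7) contributes a regular 8-gon of circumradius 7.5; Combining (union): the regions partially overlap (shared area 75.09 mm²), so overlapping operands fuse into one piece — 1 connected region. The outline is a single polygon with 15 vertices. Extrusion per mm of travel: 0.25 × 0.25 / (π × 0.875²) = 0.025984. Accumulating E over each segment gives final E = 1.8480.

G0 X-4.50 Y7.00 Z13.25
G1 X-2.30 Y1.70 E0.1491
G1 X0.00 Y0.74 E0.2139
G1 X0.00 Y0.00 E0.2331
G1 X1.79 Y0.00 E0.2796
G1 X3.00 Y-0.50 E0.3136
G1 X4.21 Y0.00 E0.3477
G1 X5.50 Y0.00 E0.3812
G1 X5.50 Y0.50 E0.3942
G1 X21.00 Y0.50 E0.7969
G1 X21.00 Y8.50 E1.0048
G1 X9.88 Y8.50 E1.2937
G1 X8.30 Y12.30 E1.4007
G1 X3.00 Y14.50 E1.5498
G1 X-2.30 Y12.30 E1.6989
G1 X-4.50 Y7.00 E1.8480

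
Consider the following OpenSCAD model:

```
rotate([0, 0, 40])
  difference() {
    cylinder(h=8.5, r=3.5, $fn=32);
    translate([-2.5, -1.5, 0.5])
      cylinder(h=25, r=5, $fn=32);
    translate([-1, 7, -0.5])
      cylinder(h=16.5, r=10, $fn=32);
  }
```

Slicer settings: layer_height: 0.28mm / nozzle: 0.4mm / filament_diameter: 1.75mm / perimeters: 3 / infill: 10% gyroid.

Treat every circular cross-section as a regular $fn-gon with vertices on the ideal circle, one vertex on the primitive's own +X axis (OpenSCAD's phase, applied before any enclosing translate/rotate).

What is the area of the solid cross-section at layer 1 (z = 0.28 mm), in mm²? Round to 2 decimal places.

At z = 0.28 mm: the r=3.5 cylinder contributes a regular 32-gon of circumradius 3.5 (area = (32/2)·3.500²·sin(360°/32) = 38.24 mm²); the cylinder at (-2.5, -1.5) is not intersected at this z (z outside [0.5, 25.5]); the cylinder at (-1, 7): section is a regular 32-gon, circumradius r=10 (area = (32/2)·10.000²·sin(360°/32) = 312.14 mm²); Subtracting the remaining from the first: starting from the r=3.5 cylinder (38.24 mm²), the r=10 cylinder at (-1, 7) partially overlaps it — only the 36.35 mm² overlap (of its 312.14 mm²) is removed, clipping the outline — area = 1.88 mm²; (whole slice rotated 40° about Z — lengths, areas and connectivity unchanged). Overall, the cross-section is a single solid region. Net area = 1.88 mm².

1.88 mm²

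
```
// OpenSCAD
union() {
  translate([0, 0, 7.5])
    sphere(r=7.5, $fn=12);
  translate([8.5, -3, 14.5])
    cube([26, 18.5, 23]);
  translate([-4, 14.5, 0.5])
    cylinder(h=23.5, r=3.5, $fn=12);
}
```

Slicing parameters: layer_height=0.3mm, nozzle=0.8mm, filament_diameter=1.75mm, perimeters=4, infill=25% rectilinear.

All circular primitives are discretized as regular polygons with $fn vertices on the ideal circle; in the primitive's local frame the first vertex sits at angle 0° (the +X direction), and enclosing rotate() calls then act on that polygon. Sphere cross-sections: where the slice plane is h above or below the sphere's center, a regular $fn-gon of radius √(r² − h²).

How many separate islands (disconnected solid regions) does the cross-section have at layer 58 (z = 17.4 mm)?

At z = 17.4 mm: the sphere does not reach this height (|z−center|=9.900 > r=7.5); the cube at (8.5, -3) (footprint 26×18.5) is included at this height; the cylinder at (-4, 14.5): section is a regular 12-gon, circumradius r=3.5; Merging all regions: the 2 present regions are separate (no shared area or edge), so areas and boundary lengths simply add and each stays a separate island — 2 connected regions. Overall, the cross-section has 2 separate islands. Island count = 2.

2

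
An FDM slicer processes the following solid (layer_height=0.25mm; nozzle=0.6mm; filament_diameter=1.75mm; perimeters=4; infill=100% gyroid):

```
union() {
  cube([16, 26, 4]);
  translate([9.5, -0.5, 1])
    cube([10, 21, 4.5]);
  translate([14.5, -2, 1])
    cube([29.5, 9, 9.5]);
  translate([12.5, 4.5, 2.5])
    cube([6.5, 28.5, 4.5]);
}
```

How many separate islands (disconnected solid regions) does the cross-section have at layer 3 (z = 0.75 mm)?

1

At z = 0.75 mm: the cube (footprint 16×26) is included at this height; the cube at (9.5, -0.5) is not intersected at this z (z outside [1, 5.5]); the cube at (14.5, -2) is not intersected at this z (z outside [1, 10.5]); the cube at (12.5, 4.5) is not intersected at this z (z outside [2.5, 7]); Taking the union: only the 16×26 cube is present, so the union is just that shape — 1 connected region. Overall, the cross-section is a single solid region. Island count = 1.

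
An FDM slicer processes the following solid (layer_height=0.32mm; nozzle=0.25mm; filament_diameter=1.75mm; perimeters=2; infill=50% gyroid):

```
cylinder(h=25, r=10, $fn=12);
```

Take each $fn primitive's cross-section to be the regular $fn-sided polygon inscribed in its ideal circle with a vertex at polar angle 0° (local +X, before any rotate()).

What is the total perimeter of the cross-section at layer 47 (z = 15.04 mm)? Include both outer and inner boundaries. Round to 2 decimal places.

At z = 15.04 mm: the r=10 cylinder gives a regular 12-gon of circumradius 10 (constant along its height) (perimeter = 2·12·10.000·sin(180°/12) = 62.12 mm). Overall, the cross-section is a single solid region. Total boundary length (outer) = 62.12 mm.

62.12 mm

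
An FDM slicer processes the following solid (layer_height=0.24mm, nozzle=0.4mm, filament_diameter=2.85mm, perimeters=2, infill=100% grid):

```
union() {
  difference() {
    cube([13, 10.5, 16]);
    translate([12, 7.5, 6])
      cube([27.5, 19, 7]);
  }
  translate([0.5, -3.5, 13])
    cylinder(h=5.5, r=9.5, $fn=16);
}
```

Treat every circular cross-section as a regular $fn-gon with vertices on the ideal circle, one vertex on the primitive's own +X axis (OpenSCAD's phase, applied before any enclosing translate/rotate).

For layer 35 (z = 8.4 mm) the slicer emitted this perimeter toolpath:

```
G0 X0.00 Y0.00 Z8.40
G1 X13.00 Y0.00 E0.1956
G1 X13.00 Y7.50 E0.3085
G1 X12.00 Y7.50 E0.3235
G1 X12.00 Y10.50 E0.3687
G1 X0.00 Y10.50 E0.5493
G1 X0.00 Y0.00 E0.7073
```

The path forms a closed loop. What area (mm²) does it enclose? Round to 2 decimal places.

133.50 mm²

Apply the shoelace formula to the sequence of (X, Y) vertices; enclosed area = 133.50 mm².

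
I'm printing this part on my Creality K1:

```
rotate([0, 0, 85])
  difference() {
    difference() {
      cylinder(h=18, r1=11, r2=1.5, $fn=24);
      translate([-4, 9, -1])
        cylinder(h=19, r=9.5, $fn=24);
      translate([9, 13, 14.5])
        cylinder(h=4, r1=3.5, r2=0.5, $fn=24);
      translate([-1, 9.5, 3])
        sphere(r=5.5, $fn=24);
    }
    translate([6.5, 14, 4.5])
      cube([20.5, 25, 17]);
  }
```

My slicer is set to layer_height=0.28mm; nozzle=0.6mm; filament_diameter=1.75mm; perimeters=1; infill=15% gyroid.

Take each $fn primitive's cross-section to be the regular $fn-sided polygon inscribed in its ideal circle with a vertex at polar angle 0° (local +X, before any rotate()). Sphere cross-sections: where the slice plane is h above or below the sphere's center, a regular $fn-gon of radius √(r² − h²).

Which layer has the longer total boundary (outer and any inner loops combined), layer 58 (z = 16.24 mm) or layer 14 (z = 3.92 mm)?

layer 14 (z = 3.92 mm)

Layer 58 (z = 16.24): the cone contributes a regular 24-gon of circumradius 2.429 (interpolated between r1=11 and r2=1.5 at t=0.902) (perimeter = 2·24·2.429·sin(180°/24) = 15.22 mm); the r=9.5 cylinder at (-4, 9) gives a regular 24-gon of circumradius 9.5 (constant along its height) (perimeter = 2·24·9.500·sin(180°/24) = 59.52 mm); the cone at (9, 13) (r1=3.5→r2=0.5) has section circumradius 2.195 here — a regular 24-gon (perimeter = 2·24·2.195·sin(180°/24) = 13.75 mm); the sphere at (-1, 9.5) is not intersected at this z (|z−center|=13.240 > r=5.5); After the difference (first − rest): starting from the cone, the r=9.5 cylinder at (-4, 9) partially overlaps it — only the 6.77 mm² overlap (of its 280.30 mm²) is removed, clipping the outline; the cone at (9, 13) misses the remaining region (no effect) — boundary = 13.74 mm; the cube at (6.5, 14) is present — its section is the full 20.5×25 rectangle (perimeter 91.00 mm); Taking the first minus the rest: starting from the result so far, the 20.5×25 cube at (6.5, 14) misses the remaining region (no effect) — boundary = 13.74 mm; (whole slice rotated 85° about Z — lengths, areas and connectivity unchanged). So its perimeter = 13.74 mm. Layer 14 (z = 3.92): the cone contributes a regular 24-gon of circumradius 8.931 (interpolated between r1=11 and r2=1.5 at t=0.218) (perimeter = 2·24·8.931·sin(180°/24) = 55.96 mm); the r=9.5 cylinder at (-4, 9) contributes a regular 24-gon of circumradius 9.5 (perimeter = 2·24·9.500·sin(180°/24) = 59.52 mm); the cone at (9, 13) is absent (z outside [14.5, 18.5]); the r=5.5 sphere at (-1, 9.5) slices to a regular 24-gon of circumradius 5.423 (√(r²−h²) with h=0.92 from center) (perimeter = 2·24·5.423·sin(180°/24) = 33.97 mm); Subtracting the remaining from the first: starting from the cone, the r=9.5 cylinder at (-4, 9) partially overlaps it — only the 92.31 mm² overlap (of its 280.30 mm²) is removed, clipping the outline; the r=5.5 sphere at (-1, 9.5) misses the remaining region (no effect) — boundary = 55.19 mm; the cube at (6.5, 14) is not intersected at this z (z outside [4.5, 21.5]); After the difference (first − rest): none of the subtracted shapes is present at this height, so the result so far is unchanged — boundary = 55.19 mm; (rotated 85° about Z; rotation is an isometry so areas/perimeters/island counts are preserved). So its perimeter = 55.19 mm. Layer 14 is larger (55.19 vs 13.74 mm).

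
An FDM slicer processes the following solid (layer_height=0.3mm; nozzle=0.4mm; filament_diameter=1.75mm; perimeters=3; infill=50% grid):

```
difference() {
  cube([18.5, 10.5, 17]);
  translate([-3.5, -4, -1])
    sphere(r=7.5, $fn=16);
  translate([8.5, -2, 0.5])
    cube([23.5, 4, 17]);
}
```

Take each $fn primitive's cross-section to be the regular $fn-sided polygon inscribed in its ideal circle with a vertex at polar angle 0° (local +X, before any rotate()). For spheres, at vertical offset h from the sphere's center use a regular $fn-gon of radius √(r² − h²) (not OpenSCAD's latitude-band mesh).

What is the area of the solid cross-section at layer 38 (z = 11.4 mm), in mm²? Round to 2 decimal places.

At z = 11.4 mm: the cube is present — its section is the full 18.5×10.5 rectangle (area 194.25 mm²); the sphere at (-3.5, -4) is not intersected at this z (|z−center|=12.400 > r=7.5); the 23.5×4 cube at (8.5, -2) contributes its full rectangle (area 94.00 mm²); Subtracting the remaining from the first: starting from the 18.5×10.5 cube (194.25 mm²), the 23.5×4 cube at (8.5, -2) partially overlaps it — only the 20.00 mm² overlap (of its 94.00 mm²) is removed, clipping the outline — area = 174.25 mm². Overall, the cross-section is a single solid region. Net area = 174.25 mm².

174.25 mm²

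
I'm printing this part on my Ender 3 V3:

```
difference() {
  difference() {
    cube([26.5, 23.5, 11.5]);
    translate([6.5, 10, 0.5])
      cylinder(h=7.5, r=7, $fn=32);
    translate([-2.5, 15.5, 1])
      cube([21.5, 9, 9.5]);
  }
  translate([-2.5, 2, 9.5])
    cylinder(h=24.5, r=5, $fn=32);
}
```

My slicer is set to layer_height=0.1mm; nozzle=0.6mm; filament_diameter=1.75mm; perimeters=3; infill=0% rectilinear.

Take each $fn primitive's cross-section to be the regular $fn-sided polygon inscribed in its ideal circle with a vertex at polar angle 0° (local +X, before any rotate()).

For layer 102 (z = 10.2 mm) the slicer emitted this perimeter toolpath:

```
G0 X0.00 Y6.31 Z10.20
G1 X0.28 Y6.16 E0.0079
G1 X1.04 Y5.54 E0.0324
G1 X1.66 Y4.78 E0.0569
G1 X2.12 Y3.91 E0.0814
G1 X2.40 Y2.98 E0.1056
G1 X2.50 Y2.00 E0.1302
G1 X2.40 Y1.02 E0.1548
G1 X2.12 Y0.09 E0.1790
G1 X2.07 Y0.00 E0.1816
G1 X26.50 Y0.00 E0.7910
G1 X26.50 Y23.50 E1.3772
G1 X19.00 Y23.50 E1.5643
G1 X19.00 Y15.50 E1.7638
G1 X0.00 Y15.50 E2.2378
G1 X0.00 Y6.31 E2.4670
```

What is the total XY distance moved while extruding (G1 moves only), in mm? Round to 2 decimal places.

98.90 mm

Sum the Euclidean lengths of each G1 segment: total = 98.90 mm.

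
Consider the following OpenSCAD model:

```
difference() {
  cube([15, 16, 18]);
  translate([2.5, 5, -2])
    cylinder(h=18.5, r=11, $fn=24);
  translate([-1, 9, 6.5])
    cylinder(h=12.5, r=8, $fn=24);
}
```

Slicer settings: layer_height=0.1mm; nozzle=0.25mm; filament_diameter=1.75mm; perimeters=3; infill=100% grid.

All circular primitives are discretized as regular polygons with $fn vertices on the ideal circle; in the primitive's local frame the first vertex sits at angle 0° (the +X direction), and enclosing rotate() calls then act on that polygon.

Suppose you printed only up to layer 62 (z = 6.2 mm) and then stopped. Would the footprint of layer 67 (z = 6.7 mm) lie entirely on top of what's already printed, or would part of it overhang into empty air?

Compare the two slices. At z = 6.2: the cube (footprint 15×16) is included at this height (area 240.00 mm²); the r=11 cylinder at (2.5, 5) gives a regular 24-gon of circumradius 11 (constant along its height) (area = (24/2)·11.000²·sin(360°/24) = 375.81 mm²); the cylinder at (-1, 9) is not intersected at this z (z outside [6.5, 19]); Subtracting the remaining from the first: starting from the 15×16 cube (240.00 mm²), the r=11 cylinder at (2.5, 5) partially overlaps it — only the 186.24 mm² overlap (of its 375.81 mm²) is removed, clipping the outline — area = 53.76 mm². At z = 6.7: the cube is present — its section is the full 15×16 rectangle (area 240.00 mm²); the r=11 cylinder at (2.5, 5) contributes a regular 24-gon of circumradius 11 (area = (24/2)·11.000²·sin(360°/24) = 375.81 mm²); the r=8 cylinder at (-1, 9) gives a regular 24-gon of circumradius 8 (constant along its height) (area = (24/2)·8.000²·sin(360°/24) = 198.77 mm²); Subtracting the remaining from the first: starting from the 15×16 cube (240.00 mm²), the r=11 cylinder at (2.5, 5) partially overlaps it — only the 186.24 mm² overlap (of its 375.81 mm²) is removed, clipping the outline; the r=8 cylinder at (-1, 9) partially overlaps it — only the 0.42 mm² overlap (of its 198.77 mm²) is removed, clipping the outline — area = 53.34 mm². Checking containment: the cross-section at z = 6.7 is a subset of the cross-section at z = 6.2.

entirely on top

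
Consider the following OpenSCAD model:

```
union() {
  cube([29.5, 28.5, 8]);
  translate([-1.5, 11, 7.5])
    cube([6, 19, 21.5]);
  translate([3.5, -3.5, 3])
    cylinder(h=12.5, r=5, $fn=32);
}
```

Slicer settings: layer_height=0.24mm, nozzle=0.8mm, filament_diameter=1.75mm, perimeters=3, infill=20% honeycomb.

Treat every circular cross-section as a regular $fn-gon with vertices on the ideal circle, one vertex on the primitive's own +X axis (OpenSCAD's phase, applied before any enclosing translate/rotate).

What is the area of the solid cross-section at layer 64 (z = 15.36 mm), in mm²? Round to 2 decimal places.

192.04 mm²

At z = 15.36 mm: the cube is not intersected at this z (z outside [0, 8]); the cube at (-1.5, 11) (footprint 6×19) is included at this height (area 114.00 mm²); the r=5 cylinder at (3.5, -3.5) contributes a regular 32-gon of circumradius 5 (area = (32/2)·5.000²·sin(360°/32) = 78.04 mm²); Combining (union): the 2 present regions are separate (no shared area or edge), so areas and boundary lengths simply add and each stays a separate island — area = 192.04 mm². Overall, the cross-section has 2 separate islands. Net area = 192.04 mm².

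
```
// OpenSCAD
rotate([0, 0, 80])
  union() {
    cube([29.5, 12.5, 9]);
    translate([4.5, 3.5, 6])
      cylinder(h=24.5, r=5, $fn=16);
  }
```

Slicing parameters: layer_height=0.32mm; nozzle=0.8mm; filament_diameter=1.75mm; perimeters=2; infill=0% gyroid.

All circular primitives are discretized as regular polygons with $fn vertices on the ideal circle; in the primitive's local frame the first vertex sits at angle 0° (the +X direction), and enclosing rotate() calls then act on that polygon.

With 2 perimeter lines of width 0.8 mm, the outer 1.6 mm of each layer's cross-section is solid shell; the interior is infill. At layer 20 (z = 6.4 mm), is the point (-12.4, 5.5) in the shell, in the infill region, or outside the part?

outside

At z = 6.4 mm: the 29.5×12.5 cube contributes its full rectangle; the r=5 cylinder at (4.5, 3.5) gives a regular 16-gon of circumradius 5 (constant along its height); Taking the union: the regions partially overlap (shared area 68.44 mm²), so overlapping operands fuse into one piece — 1 connected region; (whole slice rotated 80° about Z — lengths, areas and connectivity unchanged). Overall, the cross-section is a single solid region. Undo the 80° rotation: the query point maps to (3.263, 13.167) in the un-rotated model frame. The nearest boundary edge runs (0.00, 12.50)→(29.50, 12.50); distance from the point to it = 0.67 mm. The point is not inside any of the regions above, so it lies outside the cross-section (0.67 mm from the nearest boundary).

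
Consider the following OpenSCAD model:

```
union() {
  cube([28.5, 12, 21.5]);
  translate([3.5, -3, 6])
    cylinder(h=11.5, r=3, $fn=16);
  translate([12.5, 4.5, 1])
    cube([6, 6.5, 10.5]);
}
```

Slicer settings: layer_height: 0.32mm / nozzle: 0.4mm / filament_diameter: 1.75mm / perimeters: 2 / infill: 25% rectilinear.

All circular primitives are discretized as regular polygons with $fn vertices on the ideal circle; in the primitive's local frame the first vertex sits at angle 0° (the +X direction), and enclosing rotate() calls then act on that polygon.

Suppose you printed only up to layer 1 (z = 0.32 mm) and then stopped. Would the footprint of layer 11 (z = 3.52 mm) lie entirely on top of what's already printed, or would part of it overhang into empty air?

Compare the two slices. At z = 0.32: the 28.5×12 cube contributes its full rectangle (area 342.00 mm²); the cylinder at (3.5, -3) is absent (z outside [6, 17.5]); the cube at (12.5, 4.5) does not reach this height (z outside [1, 11.5]); Merging all regions: only the 28.5×12 cube is present, so the union is just that shape — area = 342.00 mm². At z = 3.52: the cube is present — its section is the full 28.5×12 rectangle (area 342.00 mm²); the cylinder at (3.5, -3) does not reach this height (z outside [6, 17.5]); the 6×6.5 cube at (12.5, 4.5) contributes its full rectangle (area 39.00 mm²); Taking the union: the 6×6.5 cube at (12.5, 4.5) lies entirely inside the 28.5×12 cube, so the union is just the 28.5×12 cube — area = 342.00 mm². Checking containment: the cross-section at z = 3.52 is a subset of the cross-section at z = 0.32.

entirely on top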